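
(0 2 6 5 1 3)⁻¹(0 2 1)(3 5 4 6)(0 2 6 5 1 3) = (0 1 4 5)(2 6 3)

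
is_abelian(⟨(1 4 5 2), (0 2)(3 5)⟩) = no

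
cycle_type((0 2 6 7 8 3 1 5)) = 8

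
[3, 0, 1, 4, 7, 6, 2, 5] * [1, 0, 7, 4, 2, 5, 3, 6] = [4, 1, 0, 2, 6, 3, 7, 5]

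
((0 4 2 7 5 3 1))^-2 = (0 3 7 4 1 5 2)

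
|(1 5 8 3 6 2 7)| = 7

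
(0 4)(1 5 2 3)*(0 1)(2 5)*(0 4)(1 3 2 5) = (1 5)(3 4)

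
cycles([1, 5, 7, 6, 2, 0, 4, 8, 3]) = (0 1 5)(2 7 8 3 6 4)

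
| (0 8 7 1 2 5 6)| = 7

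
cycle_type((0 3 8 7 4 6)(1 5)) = 2.6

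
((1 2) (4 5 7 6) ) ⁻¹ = (1 2) (4 6 7 5) 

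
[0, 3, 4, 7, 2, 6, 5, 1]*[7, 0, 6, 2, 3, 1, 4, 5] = [7, 2, 3, 5, 6, 4, 1, 0]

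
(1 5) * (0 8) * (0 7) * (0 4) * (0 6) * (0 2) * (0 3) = (0 8 7 4 6 2 3)(1 5)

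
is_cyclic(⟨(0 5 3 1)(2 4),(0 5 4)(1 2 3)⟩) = no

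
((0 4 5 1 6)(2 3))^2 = (0 5 6 4 1)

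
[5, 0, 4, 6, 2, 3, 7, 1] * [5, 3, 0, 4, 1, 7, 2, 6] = [7, 5, 1, 2, 0, 4, 6, 3]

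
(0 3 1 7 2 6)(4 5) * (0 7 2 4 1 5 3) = (1 2 6 7 4 3 5)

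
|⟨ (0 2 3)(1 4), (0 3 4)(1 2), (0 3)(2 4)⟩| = 120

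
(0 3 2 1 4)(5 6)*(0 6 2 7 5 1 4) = (0 3 7 5 2 4 6 1)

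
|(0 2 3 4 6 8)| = 6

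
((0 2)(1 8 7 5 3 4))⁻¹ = (0 2)(1 4 3 5 7 8)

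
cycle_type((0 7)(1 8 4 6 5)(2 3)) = 2^2.5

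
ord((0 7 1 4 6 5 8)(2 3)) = 14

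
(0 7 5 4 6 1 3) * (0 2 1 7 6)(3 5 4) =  (0 6 7 4)(1 5 3 2)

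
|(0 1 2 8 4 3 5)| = 7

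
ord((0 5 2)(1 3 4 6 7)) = 15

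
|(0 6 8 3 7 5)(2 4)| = 6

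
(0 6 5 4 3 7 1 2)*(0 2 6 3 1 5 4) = (0 3 7 5)(1 6 4)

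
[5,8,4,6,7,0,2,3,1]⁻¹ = [5,8,6,7,2,0,3,4,1]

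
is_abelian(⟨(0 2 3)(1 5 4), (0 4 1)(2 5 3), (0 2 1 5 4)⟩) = no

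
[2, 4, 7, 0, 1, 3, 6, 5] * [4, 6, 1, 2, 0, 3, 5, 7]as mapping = [0→1, 1→0, 2→7, 3→4, 4→6, 5→2, 6→5, 7→3]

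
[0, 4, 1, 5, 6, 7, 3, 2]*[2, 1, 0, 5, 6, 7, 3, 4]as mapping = [0→2, 1→6, 2→1, 3→7, 4→3, 5→4, 6→5, 7→0]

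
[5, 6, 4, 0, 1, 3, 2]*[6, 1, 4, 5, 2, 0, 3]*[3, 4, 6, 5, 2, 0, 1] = [3, 5, 6, 1, 4, 0, 2]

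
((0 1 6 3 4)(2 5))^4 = (0 4 3 6 1)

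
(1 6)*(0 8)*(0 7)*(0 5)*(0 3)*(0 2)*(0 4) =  (0 8 7 5 3 2 4)(1 6)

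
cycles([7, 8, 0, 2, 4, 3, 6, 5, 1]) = (0 7 5 3 2)(1 8)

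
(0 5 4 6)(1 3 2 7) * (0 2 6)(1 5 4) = (0 4)(1 3 6 2 7 5)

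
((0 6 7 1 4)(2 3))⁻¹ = (0 4 1 7 6)(2 3)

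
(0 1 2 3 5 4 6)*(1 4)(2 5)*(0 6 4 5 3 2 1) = (0 5)(1 3)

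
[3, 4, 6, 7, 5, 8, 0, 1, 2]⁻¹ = [6, 7, 8, 0, 1, 4, 2, 3, 5]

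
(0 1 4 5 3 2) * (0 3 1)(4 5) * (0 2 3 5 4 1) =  (0 2 5)(1 4)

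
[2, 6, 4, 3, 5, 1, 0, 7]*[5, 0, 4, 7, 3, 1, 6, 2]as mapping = [0→4, 1→6, 2→3, 3→7, 4→1, 5→0, 6→5, 7→2]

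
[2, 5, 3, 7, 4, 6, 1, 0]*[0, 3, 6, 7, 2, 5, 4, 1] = [6, 5, 7, 1, 2, 4, 3, 0]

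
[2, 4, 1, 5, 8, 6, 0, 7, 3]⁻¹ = [6, 2, 0, 8, 1, 3, 5, 7, 4]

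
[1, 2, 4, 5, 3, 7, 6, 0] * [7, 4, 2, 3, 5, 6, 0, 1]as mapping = [0→4, 1→2, 2→5, 3→6, 4→3, 5→1, 6→0, 7→7]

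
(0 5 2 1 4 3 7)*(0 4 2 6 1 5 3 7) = (0 3)(1 2 5 6)(4 7)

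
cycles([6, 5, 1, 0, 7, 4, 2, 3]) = (0 6 2 1 5 4 7 3)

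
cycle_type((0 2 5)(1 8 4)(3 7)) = 2.3^2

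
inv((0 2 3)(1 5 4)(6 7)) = (0 3 2)(1 4 5)(6 7)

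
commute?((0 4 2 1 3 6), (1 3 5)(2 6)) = no:(0 4 2 1 3 6) * (1 3 5)(2 6) = (0 4 6)(1 5)(2 3), (1 3 5)(2 6) * (0 4 2 1 3 6) = (0 4 2)(1 6)(3 5)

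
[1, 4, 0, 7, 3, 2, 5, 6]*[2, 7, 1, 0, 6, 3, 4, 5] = [7, 6, 2, 5, 0, 1, 3, 4]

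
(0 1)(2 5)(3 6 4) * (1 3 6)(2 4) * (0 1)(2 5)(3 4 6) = (0 4 3)(5 6)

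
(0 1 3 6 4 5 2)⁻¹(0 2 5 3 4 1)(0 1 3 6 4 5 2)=(0 2 6 5 3 1)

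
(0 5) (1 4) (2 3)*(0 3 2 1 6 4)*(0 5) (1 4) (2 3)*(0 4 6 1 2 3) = (0 4 1 5 3 6 2) 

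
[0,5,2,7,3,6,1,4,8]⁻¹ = [0,6,2,4,7,1,5,3,8]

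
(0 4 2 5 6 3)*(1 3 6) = (0 4 2 5 1 3)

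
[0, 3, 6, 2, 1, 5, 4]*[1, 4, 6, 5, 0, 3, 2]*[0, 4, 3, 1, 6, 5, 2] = [4, 5, 3, 2, 6, 1, 0]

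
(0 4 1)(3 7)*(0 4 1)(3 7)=(0 1 4)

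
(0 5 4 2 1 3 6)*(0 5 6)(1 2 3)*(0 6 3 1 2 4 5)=(0 3 6)(1 2 4)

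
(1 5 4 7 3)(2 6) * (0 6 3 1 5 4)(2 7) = (0 6 7 1 4 2 3 5)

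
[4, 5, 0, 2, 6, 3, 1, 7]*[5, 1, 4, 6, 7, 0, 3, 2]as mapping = [0→7, 1→0, 2→5, 3→4, 4→3, 5→6, 6→1, 7→2]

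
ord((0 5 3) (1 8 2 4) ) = 12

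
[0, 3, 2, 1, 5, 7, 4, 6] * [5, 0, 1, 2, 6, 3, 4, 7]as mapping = [0→5, 1→2, 2→1, 3→0, 4→3, 5→7, 6→6, 7→4]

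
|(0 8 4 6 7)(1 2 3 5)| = 20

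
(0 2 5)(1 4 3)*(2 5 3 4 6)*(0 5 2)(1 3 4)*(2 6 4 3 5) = (0 6)(1 4)(2 3 5)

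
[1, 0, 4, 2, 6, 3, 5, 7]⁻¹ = [1, 0, 3, 5, 2, 6, 4, 7]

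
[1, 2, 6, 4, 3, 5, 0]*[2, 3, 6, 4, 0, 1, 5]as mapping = [0→3, 1→6, 2→5, 3→0, 4→4, 5→1, 6→2]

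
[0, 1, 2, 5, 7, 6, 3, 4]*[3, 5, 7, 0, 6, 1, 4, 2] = [3, 5, 7, 1, 2, 4, 0, 6]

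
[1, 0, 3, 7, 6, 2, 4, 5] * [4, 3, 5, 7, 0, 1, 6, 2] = [3, 4, 7, 2, 6, 5, 0, 1]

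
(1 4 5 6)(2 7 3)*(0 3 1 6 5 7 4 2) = (0 3)(1 2 4 7)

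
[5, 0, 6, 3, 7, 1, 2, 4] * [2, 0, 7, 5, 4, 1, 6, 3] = [1, 2, 6, 5, 3, 0, 7, 4]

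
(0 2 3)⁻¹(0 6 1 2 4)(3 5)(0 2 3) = (0 5)(1 3 4 2 6)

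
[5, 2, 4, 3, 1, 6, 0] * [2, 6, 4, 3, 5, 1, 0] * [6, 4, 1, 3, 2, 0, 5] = [4, 2, 0, 3, 5, 6, 1]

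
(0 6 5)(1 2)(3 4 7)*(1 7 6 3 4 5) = (0 3 5)(1 2 7 4 6)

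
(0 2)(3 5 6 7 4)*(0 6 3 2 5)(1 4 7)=(0 5 3)(1 4 2 6)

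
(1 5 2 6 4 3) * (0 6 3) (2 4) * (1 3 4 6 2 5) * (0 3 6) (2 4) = (0 4 3 6 5) 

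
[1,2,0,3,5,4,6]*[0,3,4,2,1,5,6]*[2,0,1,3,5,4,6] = [3,5,2,1,4,0,6]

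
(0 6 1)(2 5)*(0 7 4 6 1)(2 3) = (0 1 7 4 6)(2 5 3)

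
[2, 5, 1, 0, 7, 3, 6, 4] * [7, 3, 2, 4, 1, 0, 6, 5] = [2, 0, 3, 7, 5, 4, 6, 1]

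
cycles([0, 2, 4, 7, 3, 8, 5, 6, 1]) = (1 2 4 3 7 6 5 8)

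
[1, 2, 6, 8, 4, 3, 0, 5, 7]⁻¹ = [6, 0, 1, 5, 4, 7, 2, 8, 3]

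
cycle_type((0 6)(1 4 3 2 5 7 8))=2.7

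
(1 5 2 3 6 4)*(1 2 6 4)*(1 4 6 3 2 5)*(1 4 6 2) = (1 4 5 3 2)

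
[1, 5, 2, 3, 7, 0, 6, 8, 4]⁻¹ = [5, 0, 2, 3, 8, 1, 6, 4, 7]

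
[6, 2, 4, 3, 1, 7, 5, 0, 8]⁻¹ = [7, 4, 1, 3, 2, 6, 0, 5, 8]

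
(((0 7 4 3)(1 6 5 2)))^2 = (0 4)(1 5)(2 6)(3 7)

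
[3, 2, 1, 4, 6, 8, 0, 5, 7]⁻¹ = [6, 2, 1, 0, 3, 7, 4, 8, 5]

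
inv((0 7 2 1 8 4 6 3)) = (0 3 6 4 8 1 2 7)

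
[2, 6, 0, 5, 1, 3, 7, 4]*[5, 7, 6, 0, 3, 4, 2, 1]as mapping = [0→6, 1→2, 2→5, 3→4, 4→7, 5→0, 6→1, 7→3]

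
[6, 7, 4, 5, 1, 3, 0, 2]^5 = [6, 7, 4, 5, 1, 3, 0, 2]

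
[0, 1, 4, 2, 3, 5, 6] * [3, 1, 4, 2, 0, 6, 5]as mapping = [0→3, 1→1, 2→0, 3→4, 4→2, 5→6, 6→5]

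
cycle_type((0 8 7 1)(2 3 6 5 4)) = 4.5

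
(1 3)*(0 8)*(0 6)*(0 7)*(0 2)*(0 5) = (0 8 6 7 2 5)(1 3)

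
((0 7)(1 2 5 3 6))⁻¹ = (0 7)(1 6 3 5 2)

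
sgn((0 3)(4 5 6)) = -1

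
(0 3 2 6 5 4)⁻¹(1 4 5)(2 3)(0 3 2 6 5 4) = (0 4 1)(2 6)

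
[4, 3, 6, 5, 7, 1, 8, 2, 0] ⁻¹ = [8, 5, 7, 1, 0, 3, 2, 4, 6] 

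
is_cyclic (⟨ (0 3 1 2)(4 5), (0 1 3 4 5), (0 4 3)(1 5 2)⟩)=no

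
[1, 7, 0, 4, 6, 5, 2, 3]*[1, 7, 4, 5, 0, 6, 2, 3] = [7, 3, 1, 0, 2, 6, 4, 5]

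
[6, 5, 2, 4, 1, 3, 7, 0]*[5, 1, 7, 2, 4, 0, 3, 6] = [3, 0, 7, 4, 1, 2, 6, 5] 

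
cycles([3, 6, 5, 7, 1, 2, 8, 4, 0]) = (0 3 7 4 1 6 8)(2 5)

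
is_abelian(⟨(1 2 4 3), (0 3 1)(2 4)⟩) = no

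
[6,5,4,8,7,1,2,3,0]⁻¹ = [8,5,6,7,2,1,0,4,3]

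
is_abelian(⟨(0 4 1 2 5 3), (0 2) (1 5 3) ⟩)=no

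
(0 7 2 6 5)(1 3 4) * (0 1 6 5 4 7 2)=(0 2 5 1 3 7)(4 6)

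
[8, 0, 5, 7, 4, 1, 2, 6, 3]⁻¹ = [1, 5, 6, 8, 4, 2, 7, 3, 0]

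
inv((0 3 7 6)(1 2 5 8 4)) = (0 6 7 3)(1 4 8 5 2)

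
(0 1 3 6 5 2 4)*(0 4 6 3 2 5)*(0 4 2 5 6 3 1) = (1 5 6 4 2 3)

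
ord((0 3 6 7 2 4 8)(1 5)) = 14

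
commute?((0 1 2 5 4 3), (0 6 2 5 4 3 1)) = no:(0 1 2 5 4 3)*(0 6 2 5 4 3 1) = (1 5 3 6 2 4), (0 6 2 5 4 3 1)*(0 1 2 5 4 3) = (0 6 5 3 2 4)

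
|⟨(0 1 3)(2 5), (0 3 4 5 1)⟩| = 720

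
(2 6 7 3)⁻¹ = (2 3 7 6)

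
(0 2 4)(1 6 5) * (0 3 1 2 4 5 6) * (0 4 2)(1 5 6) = (0 2 6 1 4 3 5)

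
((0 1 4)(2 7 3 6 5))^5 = (0 4 1)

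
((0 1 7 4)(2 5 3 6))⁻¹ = (0 4 7 1)(2 6 3 5)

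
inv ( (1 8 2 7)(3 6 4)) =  (1 7 2 8)(3 4 6)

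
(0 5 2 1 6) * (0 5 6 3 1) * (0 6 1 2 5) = (0 1 3 2 6)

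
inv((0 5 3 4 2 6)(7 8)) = (0 6 2 4 3 5)(7 8)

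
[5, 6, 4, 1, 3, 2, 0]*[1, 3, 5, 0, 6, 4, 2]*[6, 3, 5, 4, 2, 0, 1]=[2, 5, 1, 4, 6, 0, 3]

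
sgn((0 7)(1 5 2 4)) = 1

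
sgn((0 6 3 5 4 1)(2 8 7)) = -1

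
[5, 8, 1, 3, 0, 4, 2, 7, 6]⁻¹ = [4, 2, 6, 3, 5, 0, 8, 7, 1]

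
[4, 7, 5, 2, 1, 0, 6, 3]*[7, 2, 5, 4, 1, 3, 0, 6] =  [1, 6, 3, 5, 2, 7, 0, 4]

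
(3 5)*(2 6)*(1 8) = (1 8)(2 6)(3 5)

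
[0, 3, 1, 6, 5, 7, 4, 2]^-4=[0, 4, 6, 5, 2, 1, 7, 3]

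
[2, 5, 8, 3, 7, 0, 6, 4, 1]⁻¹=[5, 8, 0, 3, 7, 1, 6, 4, 2]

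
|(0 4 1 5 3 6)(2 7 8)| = 6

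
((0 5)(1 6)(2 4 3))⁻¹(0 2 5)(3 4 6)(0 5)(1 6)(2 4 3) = (0 5 4)(1 2 3)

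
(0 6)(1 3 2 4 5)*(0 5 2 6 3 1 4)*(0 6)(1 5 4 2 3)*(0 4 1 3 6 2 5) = (0 3 4 6 1)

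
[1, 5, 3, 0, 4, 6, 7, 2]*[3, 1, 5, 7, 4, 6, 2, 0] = [1, 6, 7, 3, 4, 2, 0, 5]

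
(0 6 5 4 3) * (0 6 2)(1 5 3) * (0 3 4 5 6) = (0 2 3)(1 6 4)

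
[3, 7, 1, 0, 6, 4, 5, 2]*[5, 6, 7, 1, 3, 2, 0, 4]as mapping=[0→1, 1→4, 2→6, 3→5, 4→0, 5→3, 6→2, 7→7]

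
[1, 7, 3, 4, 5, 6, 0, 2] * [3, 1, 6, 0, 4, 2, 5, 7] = [1, 7, 0, 4, 2, 5, 3, 6]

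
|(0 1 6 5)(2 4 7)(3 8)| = 12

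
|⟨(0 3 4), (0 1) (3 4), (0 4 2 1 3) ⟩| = 60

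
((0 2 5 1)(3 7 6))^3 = (0 1 5 2)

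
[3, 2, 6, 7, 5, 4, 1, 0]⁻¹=[7, 6, 1, 0, 5, 4, 2, 3]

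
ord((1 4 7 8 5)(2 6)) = 10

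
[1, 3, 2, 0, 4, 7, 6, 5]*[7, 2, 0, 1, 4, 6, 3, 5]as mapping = [0→2, 1→1, 2→0, 3→7, 4→4, 5→5, 6→3, 7→6]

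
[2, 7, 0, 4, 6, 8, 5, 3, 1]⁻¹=[2, 8, 0, 7, 3, 6, 4, 1, 5]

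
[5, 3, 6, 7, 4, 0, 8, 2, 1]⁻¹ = [5, 8, 7, 1, 4, 0, 2, 3, 6]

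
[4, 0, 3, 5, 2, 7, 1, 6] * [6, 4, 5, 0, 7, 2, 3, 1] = [7, 6, 0, 2, 5, 1, 4, 3]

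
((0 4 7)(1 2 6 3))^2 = (0 7 4)(1 6)(2 3)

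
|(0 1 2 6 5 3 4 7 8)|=9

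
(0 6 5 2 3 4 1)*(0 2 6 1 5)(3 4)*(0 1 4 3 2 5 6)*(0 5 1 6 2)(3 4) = (0 3)(2 4)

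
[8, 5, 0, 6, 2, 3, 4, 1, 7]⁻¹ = [2, 7, 4, 5, 6, 1, 3, 8, 0]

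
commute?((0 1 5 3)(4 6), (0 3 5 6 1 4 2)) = no:(0 1 5 3)(4 6)*(0 3 5 6 1 4 2) = (0 4 1 6 2), (0 3 5 6 1 4 2)*(0 1 5 3)(4 6) = (1 6 5 4 2)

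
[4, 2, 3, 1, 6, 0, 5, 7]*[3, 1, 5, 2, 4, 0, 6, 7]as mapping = [0→4, 1→5, 2→2, 3→1, 4→6, 5→3, 6→0, 7→7]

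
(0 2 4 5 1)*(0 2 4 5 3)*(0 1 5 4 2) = (0 2 4 3 1)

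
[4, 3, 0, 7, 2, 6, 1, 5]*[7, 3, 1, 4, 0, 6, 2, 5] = [0, 4, 7, 5, 1, 2, 3, 6]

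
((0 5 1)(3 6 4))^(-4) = (0 1 5)(3 4 6)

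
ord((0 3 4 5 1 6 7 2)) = 8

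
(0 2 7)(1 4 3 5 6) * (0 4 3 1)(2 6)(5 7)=(0 6)(1 3 7 4)(2 5)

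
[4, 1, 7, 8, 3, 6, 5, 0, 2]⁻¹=[7, 1, 8, 4, 0, 6, 5, 2, 3]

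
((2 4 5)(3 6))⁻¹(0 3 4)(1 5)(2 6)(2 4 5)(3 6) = (0 6 5)(1 2)(3 4)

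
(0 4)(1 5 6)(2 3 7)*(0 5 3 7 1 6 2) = (0 4 5 2 7)(1 3)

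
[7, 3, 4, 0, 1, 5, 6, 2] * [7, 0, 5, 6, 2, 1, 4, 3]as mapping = [0→3, 1→6, 2→2, 3→7, 4→0, 5→1, 6→4, 7→5]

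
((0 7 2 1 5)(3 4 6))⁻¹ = (0 5 1 2 7)(3 6 4)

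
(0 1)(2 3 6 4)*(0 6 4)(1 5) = (0 5 1 6)(2 3 4)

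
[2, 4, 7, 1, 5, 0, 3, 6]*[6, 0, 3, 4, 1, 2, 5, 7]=[3, 1, 7, 0, 2, 6, 4, 5]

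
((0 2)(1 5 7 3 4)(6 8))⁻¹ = (0 2)(1 4 3 7 5)(6 8)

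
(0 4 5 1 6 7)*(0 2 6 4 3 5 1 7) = (0 3 5 7 2 6)(1 4)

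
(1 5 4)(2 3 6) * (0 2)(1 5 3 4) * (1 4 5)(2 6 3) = (0 6)(1 2 5 4)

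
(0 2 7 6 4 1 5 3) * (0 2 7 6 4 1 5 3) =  (0 7 4 5)(1 3 2 6)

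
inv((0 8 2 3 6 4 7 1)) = (0 1 7 4 6 3 2 8)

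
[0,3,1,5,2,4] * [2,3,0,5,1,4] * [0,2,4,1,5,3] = [4,3,1,5,0,2]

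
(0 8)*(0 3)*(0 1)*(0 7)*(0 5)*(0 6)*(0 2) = (0 8 3 1 7 5 6 2)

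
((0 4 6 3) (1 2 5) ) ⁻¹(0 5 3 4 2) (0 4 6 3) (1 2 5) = (0 6 5 4 1) 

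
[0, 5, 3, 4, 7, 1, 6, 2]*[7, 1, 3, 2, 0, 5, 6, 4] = [7, 5, 2, 0, 4, 1, 6, 3]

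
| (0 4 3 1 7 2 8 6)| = 8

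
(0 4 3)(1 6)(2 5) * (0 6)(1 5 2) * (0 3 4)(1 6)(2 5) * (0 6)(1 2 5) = (0 6 5)(1 3 2)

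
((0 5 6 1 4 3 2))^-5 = (0 6 4 2 5 1 3)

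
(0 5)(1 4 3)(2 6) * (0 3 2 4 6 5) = (1 6 4 2 5 3)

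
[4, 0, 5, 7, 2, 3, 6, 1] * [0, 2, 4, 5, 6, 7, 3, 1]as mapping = [0→6, 1→0, 2→7, 3→1, 4→4, 5→5, 6→3, 7→2]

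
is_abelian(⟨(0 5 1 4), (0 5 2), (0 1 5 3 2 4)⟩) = no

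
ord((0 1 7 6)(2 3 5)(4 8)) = 12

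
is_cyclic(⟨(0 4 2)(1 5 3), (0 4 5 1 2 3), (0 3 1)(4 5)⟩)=no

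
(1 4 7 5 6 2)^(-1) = (1 2 6 5 7 4)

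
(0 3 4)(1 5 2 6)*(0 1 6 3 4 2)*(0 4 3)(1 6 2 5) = (0 3 5 4 6 2)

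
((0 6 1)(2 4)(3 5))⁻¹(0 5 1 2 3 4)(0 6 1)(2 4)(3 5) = (0 4 5 2 6 3)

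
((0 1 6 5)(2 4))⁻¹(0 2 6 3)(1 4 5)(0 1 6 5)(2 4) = (0 6 2)(1 4 5 3)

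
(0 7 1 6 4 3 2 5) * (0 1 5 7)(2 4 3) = (1 6 3 4 2 7 5)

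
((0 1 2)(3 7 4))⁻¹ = (0 2 1)(3 4 7)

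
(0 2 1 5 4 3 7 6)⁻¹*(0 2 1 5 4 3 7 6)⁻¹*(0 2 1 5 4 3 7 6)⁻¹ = (0 3 1 6 4 2 7 5)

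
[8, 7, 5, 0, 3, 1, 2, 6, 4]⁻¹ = [3, 5, 6, 4, 8, 2, 7, 1, 0]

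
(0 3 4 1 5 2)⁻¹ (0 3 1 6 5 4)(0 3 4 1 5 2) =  (1 3 4 5 6 2)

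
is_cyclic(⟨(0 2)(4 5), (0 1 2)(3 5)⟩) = no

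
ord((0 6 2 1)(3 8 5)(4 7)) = 12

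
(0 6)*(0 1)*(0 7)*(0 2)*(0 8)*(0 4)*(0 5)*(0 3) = (0 6 1 7 2 8 4 5 3)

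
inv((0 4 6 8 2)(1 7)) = (0 2 8 6 4)(1 7)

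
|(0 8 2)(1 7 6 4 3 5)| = 6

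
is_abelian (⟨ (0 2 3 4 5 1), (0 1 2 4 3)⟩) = no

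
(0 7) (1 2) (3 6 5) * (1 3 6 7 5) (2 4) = (0 5 6 1 4 2 3 7) 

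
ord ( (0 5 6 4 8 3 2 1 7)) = 9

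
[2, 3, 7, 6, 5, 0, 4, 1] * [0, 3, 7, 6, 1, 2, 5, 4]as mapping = [0→7, 1→6, 2→4, 3→5, 4→2, 5→0, 6→1, 7→3]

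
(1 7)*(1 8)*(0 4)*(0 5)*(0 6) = (0 4 5 6)(1 7 8)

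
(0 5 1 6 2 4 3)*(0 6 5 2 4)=(0 2)(1 5)(3 6 4)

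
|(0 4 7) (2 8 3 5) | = 12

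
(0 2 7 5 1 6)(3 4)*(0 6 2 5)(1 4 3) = (0 5 4 1 2 7)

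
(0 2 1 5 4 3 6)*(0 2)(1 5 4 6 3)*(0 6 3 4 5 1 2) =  (0 6)(1 5 3 4 2)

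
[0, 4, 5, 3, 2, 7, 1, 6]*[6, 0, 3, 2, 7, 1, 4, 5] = [6, 7, 1, 2, 3, 5, 0, 4]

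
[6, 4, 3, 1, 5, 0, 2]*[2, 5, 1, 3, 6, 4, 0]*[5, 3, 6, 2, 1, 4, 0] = [5, 0, 2, 4, 1, 6, 3]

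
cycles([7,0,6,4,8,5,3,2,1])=(0 7 2 6 3 4 8 1)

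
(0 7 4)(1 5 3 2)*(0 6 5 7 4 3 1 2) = (0 4 6 5 1 7 3)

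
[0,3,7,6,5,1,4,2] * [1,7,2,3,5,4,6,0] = [1,3,0,6,4,7,5,2]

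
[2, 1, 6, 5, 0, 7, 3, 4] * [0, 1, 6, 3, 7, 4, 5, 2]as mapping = [0→6, 1→1, 2→5, 3→4, 4→0, 5→2, 6→3, 7→7]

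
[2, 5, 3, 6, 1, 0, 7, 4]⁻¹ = [5, 4, 0, 2, 7, 1, 3, 6]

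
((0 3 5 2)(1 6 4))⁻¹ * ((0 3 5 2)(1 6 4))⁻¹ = (0 5)(1 6 4)(2 3)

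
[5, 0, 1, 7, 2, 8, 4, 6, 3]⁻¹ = [1, 2, 4, 8, 6, 0, 7, 3, 5]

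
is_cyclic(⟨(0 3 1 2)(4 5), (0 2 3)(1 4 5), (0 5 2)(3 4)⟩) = no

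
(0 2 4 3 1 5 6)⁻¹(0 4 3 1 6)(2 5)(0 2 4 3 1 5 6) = (0 2 3 1 5)(4 6)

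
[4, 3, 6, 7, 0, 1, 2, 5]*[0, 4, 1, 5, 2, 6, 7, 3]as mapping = [0→2, 1→5, 2→7, 3→3, 4→0, 5→4, 6→1, 7→6]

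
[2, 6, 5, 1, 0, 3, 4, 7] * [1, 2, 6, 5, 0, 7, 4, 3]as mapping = [0→6, 1→4, 2→7, 3→2, 4→1, 5→5, 6→0, 7→3]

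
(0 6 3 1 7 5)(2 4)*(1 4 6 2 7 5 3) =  (0 2 6 1 5)(3 4 7)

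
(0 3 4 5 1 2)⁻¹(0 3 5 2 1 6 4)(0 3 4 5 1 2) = (0 2 6 5 3 4 1)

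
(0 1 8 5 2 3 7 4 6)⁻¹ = (0 6 4 7 3 2 5 8 1)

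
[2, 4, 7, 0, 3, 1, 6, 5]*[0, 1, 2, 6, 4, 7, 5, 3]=[2, 4, 3, 0, 6, 1, 5, 7]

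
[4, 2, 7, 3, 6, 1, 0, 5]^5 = [6, 2, 7, 3, 0, 1, 4, 5]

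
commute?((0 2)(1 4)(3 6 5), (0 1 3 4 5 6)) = no:(0 2)(1 4)(3 6 5)*(0 1 3 4 5 6) = (0 2 1 5 4 3), (0 1 3 4 5 6)*(0 2)(1 4)(3 6 5) = (0 4 3 1 6 2)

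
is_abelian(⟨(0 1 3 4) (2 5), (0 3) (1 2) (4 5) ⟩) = no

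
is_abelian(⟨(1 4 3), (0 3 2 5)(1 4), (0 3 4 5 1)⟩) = no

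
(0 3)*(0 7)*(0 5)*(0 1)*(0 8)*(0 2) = (0 3 7 5 1 8 2)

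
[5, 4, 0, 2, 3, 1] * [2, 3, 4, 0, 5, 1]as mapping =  [0→1, 1→5, 2→2, 3→4, 4→0, 5→3]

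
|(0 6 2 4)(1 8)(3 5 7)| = 12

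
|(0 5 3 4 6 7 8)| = 7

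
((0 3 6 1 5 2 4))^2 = (0 6 5 4 3 1 2)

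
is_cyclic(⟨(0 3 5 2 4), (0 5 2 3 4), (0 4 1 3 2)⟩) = no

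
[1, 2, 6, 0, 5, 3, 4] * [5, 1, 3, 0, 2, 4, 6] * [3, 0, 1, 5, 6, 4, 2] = [0, 5, 2, 4, 6, 3, 1]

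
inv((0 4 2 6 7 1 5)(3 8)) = (0 5 1 7 6 2 4)(3 8)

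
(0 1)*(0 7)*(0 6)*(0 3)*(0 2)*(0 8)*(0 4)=(0 1 7 6 3 2 8 4)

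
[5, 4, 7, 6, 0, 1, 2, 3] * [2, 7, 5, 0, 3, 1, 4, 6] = [1, 3, 6, 4, 2, 7, 5, 0]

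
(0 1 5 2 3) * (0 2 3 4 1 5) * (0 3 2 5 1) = (0 1 3 5 2 4)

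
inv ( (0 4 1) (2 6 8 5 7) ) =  (0 1 4) (2 7 5 8 6) 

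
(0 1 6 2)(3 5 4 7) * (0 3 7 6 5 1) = (1 5 4 6 2 3)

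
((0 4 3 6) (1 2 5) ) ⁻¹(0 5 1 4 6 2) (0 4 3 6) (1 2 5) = (0 5 4 1 2 3) 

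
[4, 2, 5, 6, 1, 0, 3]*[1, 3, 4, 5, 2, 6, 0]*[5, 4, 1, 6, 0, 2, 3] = [1, 0, 3, 5, 6, 4, 2]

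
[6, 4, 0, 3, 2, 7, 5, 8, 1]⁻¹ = [2, 8, 4, 3, 1, 6, 0, 5, 7]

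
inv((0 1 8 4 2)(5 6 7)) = (0 2 4 8 1)(5 7 6)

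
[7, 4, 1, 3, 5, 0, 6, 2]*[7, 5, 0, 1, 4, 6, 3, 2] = [2, 4, 5, 1, 6, 7, 3, 0]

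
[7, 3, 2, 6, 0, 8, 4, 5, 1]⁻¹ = [4, 8, 2, 1, 6, 7, 3, 0, 5]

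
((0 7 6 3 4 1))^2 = (0 6 4)(1 7 3)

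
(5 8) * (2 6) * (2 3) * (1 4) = (1 4)(2 6 3)(5 8)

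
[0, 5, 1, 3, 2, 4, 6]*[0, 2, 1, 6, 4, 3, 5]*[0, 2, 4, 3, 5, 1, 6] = [0, 3, 4, 6, 2, 5, 1]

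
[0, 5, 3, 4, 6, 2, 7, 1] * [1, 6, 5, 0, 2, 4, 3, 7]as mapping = [0→1, 1→4, 2→0, 3→2, 4→3, 5→5, 6→7, 7→6]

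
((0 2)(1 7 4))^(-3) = (0 2)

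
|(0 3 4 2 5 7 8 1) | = 8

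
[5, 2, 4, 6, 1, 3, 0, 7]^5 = [5, 4, 1, 6, 2, 3, 0, 7]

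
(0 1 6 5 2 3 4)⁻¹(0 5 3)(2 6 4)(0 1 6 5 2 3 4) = (0 3 5)(1 2 4)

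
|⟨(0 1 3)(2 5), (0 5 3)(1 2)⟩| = 120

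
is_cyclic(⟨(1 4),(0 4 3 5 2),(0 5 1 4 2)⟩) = no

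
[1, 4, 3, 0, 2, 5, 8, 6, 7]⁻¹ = [3, 0, 4, 2, 1, 5, 7, 8, 6]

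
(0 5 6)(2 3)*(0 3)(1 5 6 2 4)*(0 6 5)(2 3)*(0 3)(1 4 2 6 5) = (0 1 3 2 5)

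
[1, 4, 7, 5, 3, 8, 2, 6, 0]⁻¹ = [8, 0, 6, 4, 1, 3, 7, 2, 5]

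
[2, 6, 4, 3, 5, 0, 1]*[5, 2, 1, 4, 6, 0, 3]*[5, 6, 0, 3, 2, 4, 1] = [6, 3, 1, 2, 5, 4, 0]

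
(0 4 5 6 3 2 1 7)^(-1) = (0 7 1 2 3 6 5 4)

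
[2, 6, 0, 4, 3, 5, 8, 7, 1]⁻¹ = [2, 8, 0, 4, 3, 5, 1, 7, 6]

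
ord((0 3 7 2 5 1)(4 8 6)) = 6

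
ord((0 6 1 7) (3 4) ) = 4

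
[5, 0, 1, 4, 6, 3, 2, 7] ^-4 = [4, 3, 5, 2, 1, 6, 0, 7] 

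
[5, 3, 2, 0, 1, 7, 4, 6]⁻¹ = [3, 4, 2, 1, 6, 0, 7, 5]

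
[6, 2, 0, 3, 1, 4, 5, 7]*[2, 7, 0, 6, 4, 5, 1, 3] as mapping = [0→1, 1→0, 2→2, 3→6, 4→7, 5→4, 6→5, 7→3] 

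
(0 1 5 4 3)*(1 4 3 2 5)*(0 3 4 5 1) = (0 5 4 2 1)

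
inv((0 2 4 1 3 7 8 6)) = (0 6 8 7 3 1 4 2)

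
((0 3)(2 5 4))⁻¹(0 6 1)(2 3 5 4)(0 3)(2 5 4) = (0 4 2 5)(1 3 6)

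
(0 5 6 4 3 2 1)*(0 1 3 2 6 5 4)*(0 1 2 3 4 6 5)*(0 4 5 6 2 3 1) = (0 2 5 4 1 3 6)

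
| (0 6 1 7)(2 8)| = 4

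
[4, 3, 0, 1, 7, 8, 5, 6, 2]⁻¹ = [2, 3, 8, 1, 0, 6, 7, 4, 5]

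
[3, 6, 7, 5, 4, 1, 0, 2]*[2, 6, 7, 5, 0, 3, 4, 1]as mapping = [0→5, 1→4, 2→1, 3→3, 4→0, 5→6, 6→2, 7→7]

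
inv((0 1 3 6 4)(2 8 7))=(0 4 6 3 1)(2 7 8)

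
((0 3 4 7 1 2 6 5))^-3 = (0 2 4 5 1 3 6 7)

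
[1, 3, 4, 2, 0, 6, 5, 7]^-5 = [0, 1, 2, 3, 4, 6, 5, 7]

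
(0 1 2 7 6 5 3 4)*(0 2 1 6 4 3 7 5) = (0 6) (2 5 7 4) 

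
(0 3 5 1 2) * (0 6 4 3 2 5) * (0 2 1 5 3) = (0 1 3 2 6 4)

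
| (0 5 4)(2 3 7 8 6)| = 15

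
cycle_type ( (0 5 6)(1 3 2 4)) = 3.4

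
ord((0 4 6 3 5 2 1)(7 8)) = 14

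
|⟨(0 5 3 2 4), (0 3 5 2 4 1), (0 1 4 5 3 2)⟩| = 720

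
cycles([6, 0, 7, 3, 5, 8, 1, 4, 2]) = (0 6 1)(2 7 4 5 8)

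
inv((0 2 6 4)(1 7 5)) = (0 4 6 2)(1 5 7)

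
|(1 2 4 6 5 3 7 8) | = 8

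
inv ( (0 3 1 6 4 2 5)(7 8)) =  (0 5 2 4 6 1 3)(7 8)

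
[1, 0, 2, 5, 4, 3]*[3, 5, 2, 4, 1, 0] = [5, 3, 2, 0, 1, 4]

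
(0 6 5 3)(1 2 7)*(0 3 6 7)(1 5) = (0 7 5 6 1 2)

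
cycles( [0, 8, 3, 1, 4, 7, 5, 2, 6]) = (1 8 6 5 7 2 3)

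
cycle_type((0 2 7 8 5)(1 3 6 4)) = 4.5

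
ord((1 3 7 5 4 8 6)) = 7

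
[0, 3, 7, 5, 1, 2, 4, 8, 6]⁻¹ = [0, 4, 5, 1, 6, 3, 8, 2, 7]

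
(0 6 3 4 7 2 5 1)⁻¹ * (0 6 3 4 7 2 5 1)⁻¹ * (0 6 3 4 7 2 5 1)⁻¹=(0 2 3 1 7 6 5 4)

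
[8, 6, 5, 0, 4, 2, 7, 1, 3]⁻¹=[3, 7, 5, 8, 4, 2, 1, 6, 0]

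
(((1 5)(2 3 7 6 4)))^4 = (2 4 6 7 3)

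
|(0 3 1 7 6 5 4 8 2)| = 9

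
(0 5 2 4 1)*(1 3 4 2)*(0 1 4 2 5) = (2 5 4 3)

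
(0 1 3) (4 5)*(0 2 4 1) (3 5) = (1 5) (2 4 3) 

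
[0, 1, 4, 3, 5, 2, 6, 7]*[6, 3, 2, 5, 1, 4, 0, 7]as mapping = [0→6, 1→3, 2→1, 3→5, 4→4, 5→2, 6→0, 7→7]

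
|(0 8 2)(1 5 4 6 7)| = 15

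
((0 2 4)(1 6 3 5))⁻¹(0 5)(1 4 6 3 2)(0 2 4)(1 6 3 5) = (0 3 5 4 6)(1 2)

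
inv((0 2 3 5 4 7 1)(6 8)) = (0 1 7 4 5 3 2)(6 8)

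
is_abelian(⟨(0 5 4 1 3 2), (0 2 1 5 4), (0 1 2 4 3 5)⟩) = no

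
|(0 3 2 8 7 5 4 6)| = 8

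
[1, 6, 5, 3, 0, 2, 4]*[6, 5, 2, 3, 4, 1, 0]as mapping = [0→5, 1→0, 2→1, 3→3, 4→6, 5→2, 6→4]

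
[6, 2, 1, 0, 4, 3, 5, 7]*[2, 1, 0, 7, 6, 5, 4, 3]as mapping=[0→4, 1→0, 2→1, 3→2, 4→6, 5→7, 6→5, 7→3]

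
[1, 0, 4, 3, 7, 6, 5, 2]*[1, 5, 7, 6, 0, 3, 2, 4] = [5, 1, 0, 6, 4, 2, 3, 7]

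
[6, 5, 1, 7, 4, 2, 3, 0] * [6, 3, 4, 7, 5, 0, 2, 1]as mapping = [0→2, 1→0, 2→3, 3→1, 4→5, 5→4, 6→7, 7→6]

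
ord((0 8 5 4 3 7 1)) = 7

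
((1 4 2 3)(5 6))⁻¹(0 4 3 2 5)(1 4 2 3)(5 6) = (0 2 1 3 6)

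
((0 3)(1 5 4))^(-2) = (1 5 4)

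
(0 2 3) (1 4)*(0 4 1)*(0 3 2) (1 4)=(1 4 3) 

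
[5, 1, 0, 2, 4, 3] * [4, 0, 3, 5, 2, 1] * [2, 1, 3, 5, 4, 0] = [1, 2, 4, 5, 3, 0]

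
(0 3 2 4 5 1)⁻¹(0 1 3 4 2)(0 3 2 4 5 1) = (0 2 5 4 3)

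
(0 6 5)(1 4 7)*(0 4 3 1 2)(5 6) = (0 5 4 7 2)(1 3)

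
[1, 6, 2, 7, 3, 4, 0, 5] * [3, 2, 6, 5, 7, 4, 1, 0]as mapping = [0→2, 1→1, 2→6, 3→0, 4→5, 5→7, 6→3, 7→4]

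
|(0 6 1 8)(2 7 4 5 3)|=20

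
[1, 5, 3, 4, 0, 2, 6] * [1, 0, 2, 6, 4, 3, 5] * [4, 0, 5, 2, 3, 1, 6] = [4, 2, 6, 3, 0, 5, 1]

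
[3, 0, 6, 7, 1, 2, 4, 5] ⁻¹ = [1, 4, 5, 0, 6, 7, 2, 3] 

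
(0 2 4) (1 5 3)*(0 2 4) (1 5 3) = (0 4 2) (1 3 5) 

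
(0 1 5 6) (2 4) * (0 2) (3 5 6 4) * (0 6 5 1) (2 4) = (1 5 2 3) (4 6) 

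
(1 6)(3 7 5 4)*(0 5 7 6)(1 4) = (0 5 1)(3 6 4)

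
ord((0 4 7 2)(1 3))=4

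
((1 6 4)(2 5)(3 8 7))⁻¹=(1 4 6)(2 5)(3 7 8)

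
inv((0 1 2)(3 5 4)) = (0 2 1)(3 4 5)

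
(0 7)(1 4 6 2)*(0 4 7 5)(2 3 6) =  (0 5)(1 7 4 2)(3 6)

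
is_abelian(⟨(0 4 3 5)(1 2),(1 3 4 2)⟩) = no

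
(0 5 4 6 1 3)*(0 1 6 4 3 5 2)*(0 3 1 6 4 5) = (0 2 3 6 4 5 1) 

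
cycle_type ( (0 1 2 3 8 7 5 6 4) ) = 9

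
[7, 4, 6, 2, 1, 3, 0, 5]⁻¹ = [6, 4, 3, 5, 1, 7, 2, 0]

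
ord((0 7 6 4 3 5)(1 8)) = 6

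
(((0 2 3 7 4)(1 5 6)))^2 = (0 3 4 2 7)(1 6 5)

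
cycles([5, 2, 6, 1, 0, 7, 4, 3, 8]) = (0 5 7 3 1 2 6 4)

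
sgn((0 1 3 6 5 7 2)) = 1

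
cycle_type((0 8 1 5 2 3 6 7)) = 8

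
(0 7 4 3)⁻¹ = (0 3 4 7)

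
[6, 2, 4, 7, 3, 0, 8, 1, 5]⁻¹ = [5, 7, 1, 4, 2, 8, 0, 3, 6]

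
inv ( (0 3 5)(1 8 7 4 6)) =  (0 5 3)(1 6 4 7 8)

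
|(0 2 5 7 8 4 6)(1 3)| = 14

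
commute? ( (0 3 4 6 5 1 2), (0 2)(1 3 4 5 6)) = no: (0 3 4 6 5 1 2)*(0 2)(1 3 4 5 6) = (0 4 1)(3 5), (0 2)(1 3 4 5 6)*(0 3 4 6 5 1 2) = (1 4)(2 3 6)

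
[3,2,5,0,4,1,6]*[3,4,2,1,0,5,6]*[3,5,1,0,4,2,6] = [5,1,2,0,3,4,6]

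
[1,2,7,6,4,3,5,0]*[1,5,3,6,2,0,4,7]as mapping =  [0→5,1→3,2→7,3→4,4→2,5→6,6→0,7→1]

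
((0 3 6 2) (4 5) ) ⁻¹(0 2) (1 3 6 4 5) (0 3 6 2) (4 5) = (0 3) (1 6 2 5 4) 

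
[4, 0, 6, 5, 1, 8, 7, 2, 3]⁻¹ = [1, 4, 7, 8, 0, 3, 2, 6, 5]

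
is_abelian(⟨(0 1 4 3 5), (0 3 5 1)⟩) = no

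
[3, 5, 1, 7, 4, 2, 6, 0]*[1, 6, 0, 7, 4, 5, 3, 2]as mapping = [0→7, 1→5, 2→6, 3→2, 4→4, 5→0, 6→3, 7→1]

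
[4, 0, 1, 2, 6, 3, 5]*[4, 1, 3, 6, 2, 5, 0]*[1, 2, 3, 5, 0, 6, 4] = [3, 0, 2, 5, 1, 4, 6] 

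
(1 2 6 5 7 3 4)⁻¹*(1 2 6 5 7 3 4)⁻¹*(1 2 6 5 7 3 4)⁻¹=(1 7 2 3 6 4 5)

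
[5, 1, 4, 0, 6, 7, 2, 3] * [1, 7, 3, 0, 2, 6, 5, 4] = [6, 7, 2, 1, 5, 4, 3, 0]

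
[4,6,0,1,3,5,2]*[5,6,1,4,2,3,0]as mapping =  [0→2,1→0,2→5,3→6,4→4,5→3,6→1]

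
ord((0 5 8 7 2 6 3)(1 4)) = 14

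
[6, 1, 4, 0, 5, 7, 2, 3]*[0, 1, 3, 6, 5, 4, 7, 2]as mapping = [0→7, 1→1, 2→5, 3→0, 4→4, 5→2, 6→3, 7→6]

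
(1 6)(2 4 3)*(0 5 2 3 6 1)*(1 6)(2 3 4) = (0 5 3 4 1 6)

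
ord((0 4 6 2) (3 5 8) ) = 12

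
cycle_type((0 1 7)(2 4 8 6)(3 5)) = 2.3.4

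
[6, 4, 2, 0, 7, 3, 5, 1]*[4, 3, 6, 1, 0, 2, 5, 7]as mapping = [0→5, 1→0, 2→6, 3→4, 4→7, 5→1, 6→2, 7→3]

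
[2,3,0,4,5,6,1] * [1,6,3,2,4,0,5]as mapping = [0→3,1→2,2→1,3→4,4→0,5→5,6→6]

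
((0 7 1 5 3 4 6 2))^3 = (0 5 6 7 3 2 1 4)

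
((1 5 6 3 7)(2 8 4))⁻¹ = (1 7 3 6 5)(2 4 8)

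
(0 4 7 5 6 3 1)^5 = (0 3 5 4 1 6 7)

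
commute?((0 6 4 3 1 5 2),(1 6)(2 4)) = no:(0 6 4 3 1 5 2)*(1 6)(2 4) = (0 1 5 4 3 6 2),(1 6)(2 4)*(0 6 4 3 1 5 2) = (0 6 5 2 3 1 4)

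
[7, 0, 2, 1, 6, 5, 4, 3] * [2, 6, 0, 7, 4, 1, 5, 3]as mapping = [0→3, 1→2, 2→0, 3→6, 4→5, 5→1, 6→4, 7→7]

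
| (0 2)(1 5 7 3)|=4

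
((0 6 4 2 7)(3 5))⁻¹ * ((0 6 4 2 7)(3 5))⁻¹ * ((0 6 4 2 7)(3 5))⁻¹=(0 4 7 6 2)(3 5)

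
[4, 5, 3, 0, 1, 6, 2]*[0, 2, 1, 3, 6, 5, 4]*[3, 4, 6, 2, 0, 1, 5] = [5, 1, 2, 3, 6, 0, 4]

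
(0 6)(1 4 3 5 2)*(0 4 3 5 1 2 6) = (1 3)(4 5 6)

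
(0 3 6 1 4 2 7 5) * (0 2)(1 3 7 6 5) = (0 7 1 4)(2 6 3 5)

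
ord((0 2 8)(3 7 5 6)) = 12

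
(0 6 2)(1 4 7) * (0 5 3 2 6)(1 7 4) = (2 5 3)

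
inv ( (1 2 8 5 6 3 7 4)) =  (1 4 7 3 6 5 8 2)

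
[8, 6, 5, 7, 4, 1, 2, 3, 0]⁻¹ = [8, 5, 6, 7, 4, 2, 1, 3, 0]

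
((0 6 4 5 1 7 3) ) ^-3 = (0 1 6 7 4 3 5) 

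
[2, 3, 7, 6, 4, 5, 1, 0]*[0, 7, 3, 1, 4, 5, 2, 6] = [3, 1, 6, 2, 4, 5, 7, 0]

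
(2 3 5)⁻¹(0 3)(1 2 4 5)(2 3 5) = (0 5)(1 3 4 2)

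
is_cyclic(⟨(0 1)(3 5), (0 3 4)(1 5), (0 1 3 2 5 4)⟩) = no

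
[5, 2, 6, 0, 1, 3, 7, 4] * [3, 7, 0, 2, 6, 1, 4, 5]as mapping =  [0→1, 1→0, 2→4, 3→3, 4→7, 5→2, 6→5, 7→6]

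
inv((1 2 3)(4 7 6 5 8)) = (1 3 2)(4 8 5 6 7)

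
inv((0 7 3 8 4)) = (0 4 8 3 7)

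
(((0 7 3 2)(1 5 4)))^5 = (0 7 3 2)(1 4 5)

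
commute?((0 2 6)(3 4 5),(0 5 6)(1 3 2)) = no:(0 2 6)(3 4 5)*(0 5 6)(1 3 2) = (0 1 3 4 6 5 2),(0 5 6)(1 3 2)*(0 2 6)(3 4 5) = (0 3 6 2 1 4 5)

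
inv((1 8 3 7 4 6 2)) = (1 2 6 4 7 3 8)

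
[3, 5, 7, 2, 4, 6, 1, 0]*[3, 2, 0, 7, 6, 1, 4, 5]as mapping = [0→7, 1→1, 2→5, 3→0, 4→6, 5→4, 6→2, 7→3]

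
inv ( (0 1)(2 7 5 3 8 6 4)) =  (0 1)(2 4 6 8 3 5 7)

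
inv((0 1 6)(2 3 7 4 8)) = (0 6 1)(2 8 4 7 3)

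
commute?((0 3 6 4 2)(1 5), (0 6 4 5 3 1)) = no:(0 3 6 4 2)(1 5)*(0 6 4 5 3 1) = (0 1 3 4 2 6 5), (0 6 4 5 3 1)*(0 3 6 4 2)(1 5) = (0 4 1 3 5 6 2)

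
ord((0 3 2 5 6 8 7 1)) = 8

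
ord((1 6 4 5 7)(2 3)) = 10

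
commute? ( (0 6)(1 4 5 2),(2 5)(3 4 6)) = no: (0 6)(1 4 5 2)*(2 5)(3 4 6) = (0 3 4 2 1 6),(2 5)(3 4 6)*(0 6)(1 4 5 2) = (0 6 3 5 1 4)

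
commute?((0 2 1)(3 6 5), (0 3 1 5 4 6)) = no:(0 2 1)(3 6 5)*(0 3 1 5 4 6) = (0 2 5 1 3)(4 6), (0 3 1 5 4 6)*(0 2 1)(3 6 5) = (0 6 2 1 3)(4 5)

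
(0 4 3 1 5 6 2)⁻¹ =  (0 2 6 5 1 3 4)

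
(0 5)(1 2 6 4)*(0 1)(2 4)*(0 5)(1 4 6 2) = (1 6)(4 5)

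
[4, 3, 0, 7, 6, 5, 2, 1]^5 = [4, 7, 0, 1, 6, 5, 2, 3]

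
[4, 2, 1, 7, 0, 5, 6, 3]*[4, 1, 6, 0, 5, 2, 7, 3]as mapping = [0→5, 1→6, 2→1, 3→3, 4→4, 5→2, 6→7, 7→0]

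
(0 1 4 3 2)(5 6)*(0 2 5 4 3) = (0 1 3 5 6 4)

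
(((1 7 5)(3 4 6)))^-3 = ()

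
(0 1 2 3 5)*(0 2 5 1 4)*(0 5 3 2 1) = (0 4 5 1 3)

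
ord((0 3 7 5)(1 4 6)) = 12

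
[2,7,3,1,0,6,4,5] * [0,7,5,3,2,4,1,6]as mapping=[0→5,1→6,2→3,3→7,4→0,5→1,6→2,7→4]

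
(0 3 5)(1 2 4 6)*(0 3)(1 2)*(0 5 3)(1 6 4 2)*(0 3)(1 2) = (0 5 3)(1 6 2)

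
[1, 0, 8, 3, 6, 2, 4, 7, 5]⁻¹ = [1, 0, 5, 3, 6, 8, 4, 7, 2]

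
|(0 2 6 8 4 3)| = 6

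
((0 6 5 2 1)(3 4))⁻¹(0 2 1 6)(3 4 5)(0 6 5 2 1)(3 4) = (0 5 6 1)(2 4 3)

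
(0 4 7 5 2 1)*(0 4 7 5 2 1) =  (0 7 2) (1 4 5) 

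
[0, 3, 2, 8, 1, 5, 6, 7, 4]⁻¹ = [0, 4, 2, 1, 8, 5, 6, 7, 3]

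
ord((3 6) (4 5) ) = 2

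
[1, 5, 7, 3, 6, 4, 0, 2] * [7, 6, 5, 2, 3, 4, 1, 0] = [6, 4, 0, 2, 1, 3, 7, 5]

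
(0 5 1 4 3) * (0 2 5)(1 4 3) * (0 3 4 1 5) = (0 3 2)(1 4 5)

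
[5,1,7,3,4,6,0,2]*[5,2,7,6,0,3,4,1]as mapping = [0→3,1→2,2→1,3→6,4→0,5→4,6→5,7→7]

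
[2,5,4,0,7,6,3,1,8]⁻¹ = [3,7,0,6,2,1,5,4,8]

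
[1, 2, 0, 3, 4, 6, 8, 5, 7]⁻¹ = [2, 0, 1, 3, 4, 7, 5, 8, 6]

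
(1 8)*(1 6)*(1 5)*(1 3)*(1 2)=(1 8 6 5 3 2)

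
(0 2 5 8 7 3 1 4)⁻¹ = (0 4 1 3 7 8 5 2)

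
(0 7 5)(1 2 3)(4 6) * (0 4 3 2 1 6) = (0 7 5 4)(3 6)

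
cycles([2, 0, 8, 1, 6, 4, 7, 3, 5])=(0 2 8 5 4 6 7 3 1)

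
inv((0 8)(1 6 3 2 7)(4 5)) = (0 8)(1 7 2 3 6)(4 5)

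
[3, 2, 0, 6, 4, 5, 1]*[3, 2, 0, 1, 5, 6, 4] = [1, 0, 3, 4, 5, 6, 2]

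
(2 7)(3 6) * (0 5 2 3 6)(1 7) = (0 5 2 1 7 3)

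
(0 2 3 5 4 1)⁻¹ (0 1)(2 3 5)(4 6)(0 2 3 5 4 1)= (0 2)(1 6)(3 5 4)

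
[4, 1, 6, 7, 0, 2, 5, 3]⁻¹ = [4, 1, 5, 7, 0, 6, 2, 3]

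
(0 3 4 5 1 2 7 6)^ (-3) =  (0 2 4 6 1 3 7 5)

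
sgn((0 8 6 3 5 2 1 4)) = -1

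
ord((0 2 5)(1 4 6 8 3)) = 15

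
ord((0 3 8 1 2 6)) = 6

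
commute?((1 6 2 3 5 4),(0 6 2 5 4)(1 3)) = no:(1 6 2 3 5 4) * (0 6 2 5 4)(1 3) = (0 6 5)(1 2)(3 4),(0 6 2 5 4)(1 3) * (1 6 2 3 5 4) = (0 2 4)(1 5)(3 6)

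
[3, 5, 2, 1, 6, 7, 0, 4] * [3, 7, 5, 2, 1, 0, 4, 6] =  [2, 0, 5, 7, 4, 6, 3, 1]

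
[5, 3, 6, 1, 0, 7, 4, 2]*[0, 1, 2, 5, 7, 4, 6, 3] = [4, 5, 6, 1, 0, 3, 7, 2]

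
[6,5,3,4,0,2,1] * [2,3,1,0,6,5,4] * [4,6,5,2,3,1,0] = [3,1,4,0,5,6,2]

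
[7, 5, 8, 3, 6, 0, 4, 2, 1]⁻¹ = [5, 8, 7, 3, 6, 1, 4, 0, 2]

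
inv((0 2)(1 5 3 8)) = (0 2)(1 8 3 5)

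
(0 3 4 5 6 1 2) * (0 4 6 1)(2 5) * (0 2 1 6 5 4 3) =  (1 4)(2 3 5 6)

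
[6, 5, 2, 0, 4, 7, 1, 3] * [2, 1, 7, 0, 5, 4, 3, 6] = [3, 4, 7, 2, 5, 6, 1, 0]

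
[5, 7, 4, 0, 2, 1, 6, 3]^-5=[0, 1, 4, 3, 2, 5, 6, 7]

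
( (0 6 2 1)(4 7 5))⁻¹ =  (0 1 2 6)(4 5 7)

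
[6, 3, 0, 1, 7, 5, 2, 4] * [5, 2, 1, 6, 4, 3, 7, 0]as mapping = [0→7, 1→6, 2→5, 3→2, 4→0, 5→3, 6→1, 7→4]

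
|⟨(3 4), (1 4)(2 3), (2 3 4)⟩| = 24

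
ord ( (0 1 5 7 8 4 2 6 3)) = 9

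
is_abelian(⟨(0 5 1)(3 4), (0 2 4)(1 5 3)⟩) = no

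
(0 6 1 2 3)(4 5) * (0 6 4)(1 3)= (0 4 5)(1 2)(3 6)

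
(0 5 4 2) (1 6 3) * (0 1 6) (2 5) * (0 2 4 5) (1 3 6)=(0 4) (1 2 3) 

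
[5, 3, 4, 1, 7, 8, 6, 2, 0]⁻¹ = [8, 3, 7, 1, 2, 0, 6, 4, 5]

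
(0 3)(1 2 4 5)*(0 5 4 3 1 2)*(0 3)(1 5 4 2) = (0 5 1 3 4 2)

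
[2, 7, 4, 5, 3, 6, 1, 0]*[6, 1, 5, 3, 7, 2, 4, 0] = [5, 0, 7, 2, 3, 4, 1, 6]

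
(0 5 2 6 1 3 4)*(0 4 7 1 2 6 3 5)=(1 5 6 2 3 7)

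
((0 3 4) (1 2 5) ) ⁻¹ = (0 4 3) (1 5 2) 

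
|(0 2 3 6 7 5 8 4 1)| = 9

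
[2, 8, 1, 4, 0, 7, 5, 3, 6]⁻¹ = [4, 2, 0, 7, 3, 6, 8, 5, 1]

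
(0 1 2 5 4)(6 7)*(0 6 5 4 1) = (1 2 4 6 7 5)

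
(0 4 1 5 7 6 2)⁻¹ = (0 2 6 7 5 1 4)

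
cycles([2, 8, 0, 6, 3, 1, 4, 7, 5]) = (0 2)(1 8 5)(3 6 4)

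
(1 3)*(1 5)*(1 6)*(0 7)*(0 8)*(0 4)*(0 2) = (0 7 8 4 2)(1 3 5 6)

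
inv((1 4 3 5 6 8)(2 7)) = (1 8 6 5 3 4)(2 7)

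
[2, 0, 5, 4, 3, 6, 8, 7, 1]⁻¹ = [1, 8, 0, 4, 3, 2, 5, 7, 6]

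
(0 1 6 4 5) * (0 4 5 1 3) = (0 3)(1 6 5 4)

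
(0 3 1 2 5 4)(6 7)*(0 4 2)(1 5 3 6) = (0 6 7 1)(2 3 5)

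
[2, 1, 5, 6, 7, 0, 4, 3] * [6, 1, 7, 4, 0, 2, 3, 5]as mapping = [0→7, 1→1, 2→2, 3→3, 4→5, 5→6, 6→0, 7→4]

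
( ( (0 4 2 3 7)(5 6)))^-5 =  (5 6)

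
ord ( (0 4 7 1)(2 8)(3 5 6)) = 12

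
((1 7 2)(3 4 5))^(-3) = ()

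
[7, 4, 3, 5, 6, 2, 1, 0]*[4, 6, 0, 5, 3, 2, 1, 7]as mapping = [0→7, 1→3, 2→5, 3→2, 4→1, 5→0, 6→6, 7→4]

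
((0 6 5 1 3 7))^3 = (0 1)(3 6)(5 7)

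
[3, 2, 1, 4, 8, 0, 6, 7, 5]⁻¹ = [5, 2, 1, 0, 3, 8, 6, 7, 4]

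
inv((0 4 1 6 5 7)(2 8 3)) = (0 7 5 6 1 4)(2 3 8)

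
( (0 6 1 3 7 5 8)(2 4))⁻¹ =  (0 8 5 7 3 1 6)(2 4)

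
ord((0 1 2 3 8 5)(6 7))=6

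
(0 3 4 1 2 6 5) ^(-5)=(0 4 2 5 3 1 6) 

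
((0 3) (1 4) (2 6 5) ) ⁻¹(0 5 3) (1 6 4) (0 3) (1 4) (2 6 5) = (0 3 2) (1 4 5) 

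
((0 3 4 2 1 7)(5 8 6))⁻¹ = (0 7 1 2 4 3)(5 6 8)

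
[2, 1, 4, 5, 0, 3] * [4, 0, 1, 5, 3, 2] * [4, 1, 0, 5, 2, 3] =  [1, 4, 5, 0, 2, 3] 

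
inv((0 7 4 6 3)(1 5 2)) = (0 3 6 4 7)(1 2 5)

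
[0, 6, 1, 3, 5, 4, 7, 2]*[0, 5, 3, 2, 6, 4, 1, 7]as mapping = [0→0, 1→1, 2→5, 3→2, 4→4, 5→6, 6→7, 7→3]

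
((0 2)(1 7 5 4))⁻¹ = (0 2)(1 4 5 7)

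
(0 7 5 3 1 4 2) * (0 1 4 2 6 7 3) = (0 3 4 6 7 5) (1 2) 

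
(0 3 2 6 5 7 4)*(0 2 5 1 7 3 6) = (0 6 1 7 4 2)(3 5)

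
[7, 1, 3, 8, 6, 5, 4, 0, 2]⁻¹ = [7, 1, 8, 2, 6, 5, 4, 0, 3]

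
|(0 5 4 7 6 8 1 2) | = 8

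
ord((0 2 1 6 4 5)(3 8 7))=6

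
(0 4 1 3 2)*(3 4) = (0 3 2)(1 4)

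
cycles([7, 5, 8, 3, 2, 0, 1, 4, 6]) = (0 7 4 2 8 6 1 5)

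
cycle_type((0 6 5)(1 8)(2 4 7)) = 2.3^2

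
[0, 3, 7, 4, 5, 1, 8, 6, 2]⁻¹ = [0, 5, 8, 1, 3, 4, 7, 2, 6]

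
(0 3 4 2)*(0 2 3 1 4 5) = (0 1 4 3 5)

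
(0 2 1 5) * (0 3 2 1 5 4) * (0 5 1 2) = (0 2 1 4 5 3) 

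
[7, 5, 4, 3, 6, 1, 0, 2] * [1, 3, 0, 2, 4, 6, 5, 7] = [7, 6, 4, 2, 5, 3, 1, 0]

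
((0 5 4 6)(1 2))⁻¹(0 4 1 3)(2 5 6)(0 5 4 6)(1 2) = (0 1 4)(2 3 5 6)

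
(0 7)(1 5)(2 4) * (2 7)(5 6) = (0 2 4 7)(1 6 5)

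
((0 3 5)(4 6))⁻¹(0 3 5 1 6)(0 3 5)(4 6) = (0 1 4 3 5)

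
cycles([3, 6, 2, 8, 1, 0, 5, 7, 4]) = (0 3 8 4 1 6 5)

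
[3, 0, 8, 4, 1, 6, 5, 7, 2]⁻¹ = [1, 4, 8, 0, 3, 6, 5, 7, 2]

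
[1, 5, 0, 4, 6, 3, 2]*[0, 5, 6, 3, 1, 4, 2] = [5, 4, 0, 1, 2, 3, 6]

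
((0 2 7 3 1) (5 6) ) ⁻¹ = (0 1 3 7 2) (5 6) 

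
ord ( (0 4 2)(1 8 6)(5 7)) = 6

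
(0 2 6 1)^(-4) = ()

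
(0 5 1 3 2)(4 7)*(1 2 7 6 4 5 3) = (0 3 7 5 2)(4 6)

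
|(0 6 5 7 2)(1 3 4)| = 15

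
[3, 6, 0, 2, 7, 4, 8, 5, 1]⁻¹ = [2, 8, 3, 0, 5, 7, 1, 4, 6]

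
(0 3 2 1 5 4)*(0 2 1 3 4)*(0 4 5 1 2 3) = (0 5 4 3 2)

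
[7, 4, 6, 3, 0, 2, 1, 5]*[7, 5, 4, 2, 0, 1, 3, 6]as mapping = [0→6, 1→0, 2→3, 3→2, 4→7, 5→4, 6→5, 7→1]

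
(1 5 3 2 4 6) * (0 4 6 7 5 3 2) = (0 4 7 5 2 6 1 3)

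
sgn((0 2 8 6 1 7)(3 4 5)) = -1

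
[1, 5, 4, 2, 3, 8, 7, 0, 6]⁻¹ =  [7, 0, 3, 4, 2, 1, 8, 6, 5]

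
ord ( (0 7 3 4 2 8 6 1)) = 8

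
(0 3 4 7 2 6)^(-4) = (0 4 2)(3 7 6)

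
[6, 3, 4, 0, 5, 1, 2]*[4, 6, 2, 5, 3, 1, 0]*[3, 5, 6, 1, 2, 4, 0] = [3, 4, 1, 2, 5, 0, 6]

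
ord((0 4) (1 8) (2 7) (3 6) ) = 2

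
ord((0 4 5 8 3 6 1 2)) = 8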